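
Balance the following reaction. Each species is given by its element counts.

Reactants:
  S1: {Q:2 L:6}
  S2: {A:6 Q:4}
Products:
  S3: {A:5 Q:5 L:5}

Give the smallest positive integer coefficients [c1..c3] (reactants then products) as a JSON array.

Coefficients: [5, 5, 6]

A: 5·0+5·6 = 30 | 6·5 = 30
Q: 5·2+5·4 = 30 | 6·5 = 30
L: 5·6+5·0 = 30 | 6·5 = 30
gcd(5,5,6) = 1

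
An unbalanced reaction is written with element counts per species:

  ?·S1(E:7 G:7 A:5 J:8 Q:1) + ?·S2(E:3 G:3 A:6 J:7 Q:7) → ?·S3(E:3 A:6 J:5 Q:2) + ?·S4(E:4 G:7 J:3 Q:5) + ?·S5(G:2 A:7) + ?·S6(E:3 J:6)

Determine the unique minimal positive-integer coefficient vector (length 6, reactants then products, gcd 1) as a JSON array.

Coefficients: [3, 2, 1, 3, 3, 4]

E: 3·7+2·3 = 27 | 1·3+3·4+3·0+4·3 = 27
G: 3·7+2·3 = 27 | 1·0+3·7+3·2+4·0 = 27
A: 3·5+2·6 = 27 | 1·6+3·0+3·7+4·0 = 27
J: 3·8+2·7 = 38 | 1·5+3·3+3·0+4·6 = 38
Q: 3·1+2·7 = 17 | 1·2+3·5+3·0+4·0 = 17
gcd(3,2,1,3,3,4) = 1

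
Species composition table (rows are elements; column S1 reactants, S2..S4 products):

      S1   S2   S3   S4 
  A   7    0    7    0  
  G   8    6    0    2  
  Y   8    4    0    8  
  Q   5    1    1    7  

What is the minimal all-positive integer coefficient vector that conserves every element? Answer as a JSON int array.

Coefficients: [5, 6, 5, 2]

A: 5·7 = 35 | 6·0+5·7+2·0 = 35
G: 5·8 = 40 | 6·6+5·0+2·2 = 40
Y: 5·8 = 40 | 6·4+5·0+2·8 = 40
Q: 5·5 = 25 | 6·1+5·1+2·7 = 25
gcd(5,6,5,2) = 1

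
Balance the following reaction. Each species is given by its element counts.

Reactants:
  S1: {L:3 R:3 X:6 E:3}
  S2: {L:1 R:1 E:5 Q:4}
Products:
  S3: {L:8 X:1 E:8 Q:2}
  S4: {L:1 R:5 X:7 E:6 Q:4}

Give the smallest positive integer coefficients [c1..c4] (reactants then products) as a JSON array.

Coefficients: [5, 5, 2, 4]

L: 5·3+5·1 = 20 | 2·8+4·1 = 20
R: 5·3+5·1 = 20 | 2·0+4·5 = 20
X: 5·6+5·0 = 30 | 2·1+4·7 = 30
E: 5·3+5·5 = 40 | 2·8+4·6 = 40
Q: 5·0+5·4 = 20 | 2·2+4·4 = 20
gcd(5,5,2,4) = 1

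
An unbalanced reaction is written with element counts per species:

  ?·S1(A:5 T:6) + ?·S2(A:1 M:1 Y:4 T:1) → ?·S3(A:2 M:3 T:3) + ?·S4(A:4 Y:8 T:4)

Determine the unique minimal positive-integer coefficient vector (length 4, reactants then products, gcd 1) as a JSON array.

A: 2·5+6·1 = 16 | 2·2+3·4 = 16
M: 2·0+6·1 = 6 | 2·3+3·0 = 6
Y: 2·0+6·4 = 24 | 2·0+3·8 = 24
T: 2·6+6·1 = 18 | 2·3+3·4 = 18
gcd(2,6,2,3) = 1

Coefficients: [2, 6, 2, 3]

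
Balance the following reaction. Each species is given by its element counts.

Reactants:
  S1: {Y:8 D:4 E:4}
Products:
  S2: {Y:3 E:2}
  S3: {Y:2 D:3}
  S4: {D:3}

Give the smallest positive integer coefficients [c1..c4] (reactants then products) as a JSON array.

Y: 3·8 = 24 | 6·3+3·2+1·0 = 24
D: 3·4 = 12 | 6·0+3·3+1·3 = 12
E: 3·4 = 12 | 6·2+3·0+1·0 = 12
gcd(3,6,3,1) = 1

Coefficients: [3, 6, 3, 1]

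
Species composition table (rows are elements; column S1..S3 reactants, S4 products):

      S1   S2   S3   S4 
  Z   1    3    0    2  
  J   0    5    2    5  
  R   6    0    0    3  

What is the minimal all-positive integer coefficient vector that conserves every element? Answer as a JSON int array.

Z: 2·1+2·3+5·0 = 8 | 4·2 = 8
J: 2·0+2·5+5·2 = 20 | 4·5 = 20
R: 2·6+2·0+5·0 = 12 | 4·3 = 12
gcd(2,2,5,4) = 1

Coefficients: [2, 2, 5, 4]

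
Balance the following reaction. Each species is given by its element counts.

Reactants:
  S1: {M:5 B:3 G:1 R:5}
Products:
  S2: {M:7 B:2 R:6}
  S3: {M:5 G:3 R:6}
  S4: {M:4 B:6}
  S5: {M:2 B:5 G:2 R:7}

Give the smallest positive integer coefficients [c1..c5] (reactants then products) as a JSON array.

Coefficients: [5, 2, 1, 1, 1]

M: 5·5 = 25 | 2·7+1·5+1·4+1·2 = 25
B: 5·3 = 15 | 2·2+1·0+1·6+1·5 = 15
G: 5·1 = 5 | 2·0+1·3+1·0+1·2 = 5
R: 5·5 = 25 | 2·6+1·6+1·0+1·7 = 25
gcd(5,2,1,1,1) = 1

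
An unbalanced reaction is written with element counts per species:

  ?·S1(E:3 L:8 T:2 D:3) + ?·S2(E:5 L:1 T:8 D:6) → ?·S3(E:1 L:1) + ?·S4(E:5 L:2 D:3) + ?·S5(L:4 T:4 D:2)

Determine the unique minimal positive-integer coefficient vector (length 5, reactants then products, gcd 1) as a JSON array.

Coefficients: [2, 1, 1, 2, 3]

E: 2·3+1·5 = 11 | 1·1+2·5+3·0 = 11
L: 2·8+1·1 = 17 | 1·1+2·2+3·4 = 17
T: 2·2+1·8 = 12 | 1·0+2·0+3·4 = 12
D: 2·3+1·6 = 12 | 1·0+2·3+3·2 = 12
gcd(2,1,1,2,3) = 1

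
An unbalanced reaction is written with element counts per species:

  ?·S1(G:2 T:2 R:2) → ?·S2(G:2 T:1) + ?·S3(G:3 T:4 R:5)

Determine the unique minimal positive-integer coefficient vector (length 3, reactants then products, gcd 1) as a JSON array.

Coefficients: [5, 2, 2]

G: 5·2 = 10 | 2·2+2·3 = 10
T: 5·2 = 10 | 2·1+2·4 = 10
R: 5·2 = 10 | 2·0+2·5 = 10
gcd(5,2,2) = 1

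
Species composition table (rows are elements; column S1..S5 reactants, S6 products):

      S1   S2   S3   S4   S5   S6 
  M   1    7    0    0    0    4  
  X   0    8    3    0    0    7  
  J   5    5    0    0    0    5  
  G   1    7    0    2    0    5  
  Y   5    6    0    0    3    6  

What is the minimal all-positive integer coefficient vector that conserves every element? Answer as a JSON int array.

Coefficients: [3, 3, 6, 3, 1, 6]

M: 3·1+3·7+6·0+3·0+1·0 = 24 | 6·4 = 24
X: 3·0+3·8+6·3+3·0+1·0 = 42 | 6·7 = 42
J: 3·5+3·5+6·0+3·0+1·0 = 30 | 6·5 = 30
G: 3·1+3·7+6·0+3·2+1·0 = 30 | 6·5 = 30
Y: 3·5+3·6+6·0+3·0+1·3 = 36 | 6·6 = 36
gcd(3,3,6,3,1,6) = 1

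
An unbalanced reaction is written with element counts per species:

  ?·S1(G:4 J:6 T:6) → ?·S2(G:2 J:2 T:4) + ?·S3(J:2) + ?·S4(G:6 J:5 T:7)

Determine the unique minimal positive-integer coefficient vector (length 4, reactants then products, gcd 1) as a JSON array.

G: 5·4 = 20 | 4·2+6·0+2·6 = 20
J: 5·6 = 30 | 4·2+6·2+2·5 = 30
T: 5·6 = 30 | 4·4+6·0+2·7 = 30
gcd(5,4,6,2) = 1

Coefficients: [5, 4, 6, 2]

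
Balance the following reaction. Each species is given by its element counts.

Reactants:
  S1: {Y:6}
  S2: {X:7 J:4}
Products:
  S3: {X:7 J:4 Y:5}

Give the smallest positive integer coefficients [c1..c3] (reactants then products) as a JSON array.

X: 5·0+6·7 = 42 | 6·7 = 42
J: 5·0+6·4 = 24 | 6·4 = 24
Y: 5·6+6·0 = 30 | 6·5 = 30
gcd(5,6,6) = 1

Coefficients: [5, 6, 6]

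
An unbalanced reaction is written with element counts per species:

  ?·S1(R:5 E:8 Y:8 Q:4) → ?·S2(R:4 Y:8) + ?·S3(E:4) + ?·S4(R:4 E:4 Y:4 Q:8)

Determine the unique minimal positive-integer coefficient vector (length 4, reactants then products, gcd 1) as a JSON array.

R: 4·5 = 20 | 3·4+6·0+2·4 = 20
E: 4·8 = 32 | 3·0+6·4+2·4 = 32
Y: 4·8 = 32 | 3·8+6·0+2·4 = 32
Q: 4·4 = 16 | 3·0+6·0+2·8 = 16
gcd(4,3,6,2) = 1

Coefficients: [4, 3, 6, 2]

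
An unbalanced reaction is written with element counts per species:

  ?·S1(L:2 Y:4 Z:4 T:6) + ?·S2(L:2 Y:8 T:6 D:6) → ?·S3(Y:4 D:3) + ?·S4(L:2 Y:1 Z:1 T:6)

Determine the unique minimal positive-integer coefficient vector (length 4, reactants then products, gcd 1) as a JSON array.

Coefficients: [1, 3, 6, 4]

L: 1·2+3·2 = 8 | 6·0+4·2 = 8
Y: 1·4+3·8 = 28 | 6·4+4·1 = 28
Z: 1·4+3·0 = 4 | 6·0+4·1 = 4
T: 1·6+3·6 = 24 | 6·0+4·6 = 24
D: 1·0+3·6 = 18 | 6·3+4·0 = 18
gcd(1,3,6,4) = 1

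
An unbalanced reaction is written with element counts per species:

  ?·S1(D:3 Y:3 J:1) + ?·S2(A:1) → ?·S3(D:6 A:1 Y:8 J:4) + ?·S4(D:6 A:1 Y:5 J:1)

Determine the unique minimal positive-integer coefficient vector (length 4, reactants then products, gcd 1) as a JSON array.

Coefficients: [6, 3, 1, 2]

D: 6·3+3·0 = 18 | 1·6+2·6 = 18
A: 6·0+3·1 = 3 | 1·1+2·1 = 3
Y: 6·3+3·0 = 18 | 1·8+2·5 = 18
J: 6·1+3·0 = 6 | 1·4+2·1 = 6
gcd(6,3,1,2) = 1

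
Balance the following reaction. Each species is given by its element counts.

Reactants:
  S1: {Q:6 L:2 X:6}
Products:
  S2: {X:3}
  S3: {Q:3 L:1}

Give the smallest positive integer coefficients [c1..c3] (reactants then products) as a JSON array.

Q: 1·6 = 6 | 2·0+2·3 = 6
L: 1·2 = 2 | 2·0+2·1 = 2
X: 1·6 = 6 | 2·3+2·0 = 6
gcd(1,2,2) = 1

Coefficients: [1, 2, 2]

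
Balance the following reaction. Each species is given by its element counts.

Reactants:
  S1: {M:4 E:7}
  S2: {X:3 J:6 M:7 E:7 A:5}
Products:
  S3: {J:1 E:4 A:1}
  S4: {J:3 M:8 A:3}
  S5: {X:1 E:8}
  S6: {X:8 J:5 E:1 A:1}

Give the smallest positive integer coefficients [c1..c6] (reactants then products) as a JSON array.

Coefficients: [3, 4, 4, 5, 4, 1]

X: 3·0+4·3 = 12 | 4·0+5·0+4·1+1·8 = 12
J: 3·0+4·6 = 24 | 4·1+5·3+4·0+1·5 = 24
M: 3·4+4·7 = 40 | 4·0+5·8+4·0+1·0 = 40
E: 3·7+4·7 = 49 | 4·4+5·0+4·8+1·1 = 49
A: 3·0+4·5 = 20 | 4·1+5·3+4·0+1·1 = 20
gcd(3,4,4,5,4,1) = 1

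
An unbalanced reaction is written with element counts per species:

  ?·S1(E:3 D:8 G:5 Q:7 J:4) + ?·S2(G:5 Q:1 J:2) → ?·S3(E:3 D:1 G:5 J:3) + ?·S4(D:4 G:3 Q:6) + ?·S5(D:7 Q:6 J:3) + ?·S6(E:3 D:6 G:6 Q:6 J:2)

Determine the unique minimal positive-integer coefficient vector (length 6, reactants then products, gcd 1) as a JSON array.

E: 5·3+1·0 = 15 | 3·3+1·0+3·0+2·3 = 15
D: 5·8+1·0 = 40 | 3·1+1·4+3·7+2·6 = 40
G: 5·5+1·5 = 30 | 3·5+1·3+3·0+2·6 = 30
Q: 5·7+1·1 = 36 | 3·0+1·6+3·6+2·6 = 36
J: 5·4+1·2 = 22 | 3·3+1·0+3·3+2·2 = 22
gcd(5,1,3,1,3,2) = 1

Coefficients: [5, 1, 3, 1, 3, 2]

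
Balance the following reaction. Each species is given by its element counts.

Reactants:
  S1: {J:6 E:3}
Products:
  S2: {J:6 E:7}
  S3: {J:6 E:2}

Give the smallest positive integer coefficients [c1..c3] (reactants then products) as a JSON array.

J: 5·6 = 30 | 1·6+4·6 = 30
E: 5·3 = 15 | 1·7+4·2 = 15
gcd(5,1,4) = 1

Coefficients: [5, 1, 4]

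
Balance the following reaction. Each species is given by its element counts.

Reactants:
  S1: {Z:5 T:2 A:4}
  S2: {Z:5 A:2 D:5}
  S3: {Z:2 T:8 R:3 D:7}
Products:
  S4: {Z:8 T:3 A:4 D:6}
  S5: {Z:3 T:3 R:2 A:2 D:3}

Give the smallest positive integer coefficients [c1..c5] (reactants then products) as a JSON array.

Z: 4·5+5·5+2·2 = 49 | 5·8+3·3 = 49
T: 4·2+5·0+2·8 = 24 | 5·3+3·3 = 24
R: 4·0+5·0+2·3 = 6 | 5·0+3·2 = 6
A: 4·4+5·2+2·0 = 26 | 5·4+3·2 = 26
D: 4·0+5·5+2·7 = 39 | 5·6+3·3 = 39
gcd(4,5,2,5,3) = 1

Coefficients: [4, 5, 2, 5, 3]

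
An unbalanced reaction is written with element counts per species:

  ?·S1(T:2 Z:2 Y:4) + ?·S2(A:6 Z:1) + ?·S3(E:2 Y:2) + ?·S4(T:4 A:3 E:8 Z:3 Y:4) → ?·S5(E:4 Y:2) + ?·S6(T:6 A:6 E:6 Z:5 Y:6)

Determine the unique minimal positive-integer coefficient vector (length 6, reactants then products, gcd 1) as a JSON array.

T: 1·2+1·0+5·0+4·4 = 18 | 6·0+3·6 = 18
A: 1·0+1·6+5·0+4·3 = 18 | 6·0+3·6 = 18
E: 1·0+1·0+5·2+4·8 = 42 | 6·4+3·6 = 42
Z: 1·2+1·1+5·0+4·3 = 15 | 6·0+3·5 = 15
Y: 1·4+1·0+5·2+4·4 = 30 | 6·2+3·6 = 30
gcd(1,1,5,4,6,3) = 1

Coefficients: [1, 1, 5, 4, 6, 3]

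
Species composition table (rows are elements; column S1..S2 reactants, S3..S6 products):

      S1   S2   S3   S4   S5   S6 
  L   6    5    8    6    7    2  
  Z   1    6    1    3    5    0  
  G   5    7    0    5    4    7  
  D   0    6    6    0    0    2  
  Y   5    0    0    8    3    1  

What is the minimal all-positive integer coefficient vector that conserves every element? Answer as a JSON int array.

Coefficients: [5, 2, 1, 2, 2, 3]

L: 5·6+2·5 = 40 | 1·8+2·6+2·7+3·2 = 40
Z: 5·1+2·6 = 17 | 1·1+2·3+2·5+3·0 = 17
G: 5·5+2·7 = 39 | 1·0+2·5+2·4+3·7 = 39
D: 5·0+2·6 = 12 | 1·6+2·0+2·0+3·2 = 12
Y: 5·5+2·0 = 25 | 1·0+2·8+2·3+3·1 = 25
gcd(5,2,1,2,2,3) = 1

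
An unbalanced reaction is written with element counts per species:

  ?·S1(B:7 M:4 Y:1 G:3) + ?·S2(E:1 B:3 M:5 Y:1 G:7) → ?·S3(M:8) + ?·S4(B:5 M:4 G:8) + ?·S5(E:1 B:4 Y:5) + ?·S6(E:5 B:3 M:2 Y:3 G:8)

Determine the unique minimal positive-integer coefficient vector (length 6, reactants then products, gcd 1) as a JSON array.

Coefficients: [2, 6, 2, 5, 1, 1]

E: 2·0+6·1 = 6 | 2·0+5·0+1·1+1·5 = 6
B: 2·7+6·3 = 32 | 2·0+5·5+1·4+1·3 = 32
M: 2·4+6·5 = 38 | 2·8+5·4+1·0+1·2 = 38
Y: 2·1+6·1 = 8 | 2·0+5·0+1·5+1·3 = 8
G: 2·3+6·7 = 48 | 2·0+5·8+1·0+1·8 = 48
gcd(2,6,2,5,1,1) = 1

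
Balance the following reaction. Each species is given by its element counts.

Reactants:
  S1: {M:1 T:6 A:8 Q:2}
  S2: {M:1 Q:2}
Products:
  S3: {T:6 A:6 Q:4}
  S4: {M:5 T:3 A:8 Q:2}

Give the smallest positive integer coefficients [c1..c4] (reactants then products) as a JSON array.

Coefficients: [5, 5, 4, 2]

M: 5·1+5·1 = 10 | 4·0+2·5 = 10
T: 5·6+5·0 = 30 | 4·6+2·3 = 30
A: 5·8+5·0 = 40 | 4·6+2·8 = 40
Q: 5·2+5·2 = 20 | 4·4+2·2 = 20
gcd(5,5,4,2) = 1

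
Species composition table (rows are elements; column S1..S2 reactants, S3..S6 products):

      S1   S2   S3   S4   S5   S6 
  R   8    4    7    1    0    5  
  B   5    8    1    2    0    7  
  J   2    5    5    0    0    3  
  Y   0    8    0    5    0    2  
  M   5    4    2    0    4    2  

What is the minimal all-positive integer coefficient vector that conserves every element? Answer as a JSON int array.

Coefficients: [4, 4, 2, 4, 5, 6]

R: 4·8+4·4 = 48 | 2·7+4·1+5·0+6·5 = 48
B: 4·5+4·8 = 52 | 2·1+4·2+5·0+6·7 = 52
J: 4·2+4·5 = 28 | 2·5+4·0+5·0+6·3 = 28
Y: 4·0+4·8 = 32 | 2·0+4·5+5·0+6·2 = 32
M: 4·5+4·4 = 36 | 2·2+4·0+5·4+6·2 = 36
gcd(4,4,2,4,5,6) = 1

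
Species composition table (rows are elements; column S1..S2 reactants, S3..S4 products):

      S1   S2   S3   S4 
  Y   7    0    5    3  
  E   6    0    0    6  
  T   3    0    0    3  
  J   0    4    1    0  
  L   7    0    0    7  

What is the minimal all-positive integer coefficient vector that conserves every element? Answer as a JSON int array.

Y: 5·7+1·0 = 35 | 4·5+5·3 = 35
E: 5·6+1·0 = 30 | 4·0+5·6 = 30
T: 5·3+1·0 = 15 | 4·0+5·3 = 15
J: 5·0+1·4 = 4 | 4·1+5·0 = 4
L: 5·7+1·0 = 35 | 4·0+5·7 = 35
gcd(5,1,4,5) = 1

Coefficients: [5, 1, 4, 5]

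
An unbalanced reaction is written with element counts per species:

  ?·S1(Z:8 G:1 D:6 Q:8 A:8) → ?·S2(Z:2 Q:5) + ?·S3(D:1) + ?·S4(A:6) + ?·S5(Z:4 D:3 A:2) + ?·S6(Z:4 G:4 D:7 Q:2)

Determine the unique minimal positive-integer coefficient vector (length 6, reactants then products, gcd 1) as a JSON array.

Z: 4·8 = 32 | 6·2+5·0+4·0+4·4+1·4 = 32
G: 4·1 = 4 | 6·0+5·0+4·0+4·0+1·4 = 4
D: 4·6 = 24 | 6·0+5·1+4·0+4·3+1·7 = 24
Q: 4·8 = 32 | 6·5+5·0+4·0+4·0+1·2 = 32
A: 4·8 = 32 | 6·0+5·0+4·6+4·2+1·0 = 32
gcd(4,6,5,4,4,1) = 1

Coefficients: [4, 6, 5, 4, 4, 1]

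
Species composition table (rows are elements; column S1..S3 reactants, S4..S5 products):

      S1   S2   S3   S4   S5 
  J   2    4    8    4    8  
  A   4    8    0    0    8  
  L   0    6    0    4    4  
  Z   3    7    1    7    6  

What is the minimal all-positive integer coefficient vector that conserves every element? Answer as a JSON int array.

Coefficients: [2, 4, 3, 1, 5]

J: 2·2+4·4+3·8 = 44 | 1·4+5·8 = 44
A: 2·4+4·8+3·0 = 40 | 1·0+5·8 = 40
L: 2·0+4·6+3·0 = 24 | 1·4+5·4 = 24
Z: 2·3+4·7+3·1 = 37 | 1·7+5·6 = 37
gcd(2,4,3,1,5) = 1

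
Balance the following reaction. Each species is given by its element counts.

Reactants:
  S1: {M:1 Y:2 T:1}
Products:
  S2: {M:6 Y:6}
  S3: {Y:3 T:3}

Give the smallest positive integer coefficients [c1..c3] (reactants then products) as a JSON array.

Coefficients: [6, 1, 2]

M: 6·1 = 6 | 1·6+2·0 = 6
Y: 6·2 = 12 | 1·6+2·3 = 12
T: 6·1 = 6 | 1·0+2·3 = 6
gcd(6,1,2) = 1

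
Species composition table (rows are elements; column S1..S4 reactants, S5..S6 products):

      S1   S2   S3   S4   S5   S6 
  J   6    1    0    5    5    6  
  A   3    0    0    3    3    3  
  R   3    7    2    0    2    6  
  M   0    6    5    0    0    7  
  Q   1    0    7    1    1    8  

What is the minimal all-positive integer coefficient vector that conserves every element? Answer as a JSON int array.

Coefficients: [4, 2, 6, 3, 1, 6]

J: 4·6+2·1+6·0+3·5 = 41 | 1·5+6·6 = 41
A: 4·3+2·0+6·0+3·3 = 21 | 1·3+6·3 = 21
R: 4·3+2·7+6·2+3·0 = 38 | 1·2+6·6 = 38
M: 4·0+2·6+6·5+3·0 = 42 | 1·0+6·7 = 42
Q: 4·1+2·0+6·7+3·1 = 49 | 1·1+6·8 = 49
gcd(4,2,6,3,1,6) = 1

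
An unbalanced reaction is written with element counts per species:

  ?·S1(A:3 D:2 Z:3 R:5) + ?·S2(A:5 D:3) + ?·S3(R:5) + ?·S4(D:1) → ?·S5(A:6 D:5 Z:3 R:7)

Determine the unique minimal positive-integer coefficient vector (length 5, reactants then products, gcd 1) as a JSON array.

A: 5·3+3·5+2·0+6·0 = 30 | 5·6 = 30
D: 5·2+3·3+2·0+6·1 = 25 | 5·5 = 25
Z: 5·3+3·0+2·0+6·0 = 15 | 5·3 = 15
R: 5·5+3·0+2·5+6·0 = 35 | 5·7 = 35
gcd(5,3,2,6,5) = 1

Coefficients: [5, 3, 2, 6, 5]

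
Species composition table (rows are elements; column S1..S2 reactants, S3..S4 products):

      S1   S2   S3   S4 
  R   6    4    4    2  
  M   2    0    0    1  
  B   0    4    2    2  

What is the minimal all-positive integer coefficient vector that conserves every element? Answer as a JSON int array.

R: 2·6+5·4 = 32 | 6·4+4·2 = 32
M: 2·2+5·0 = 4 | 6·0+4·1 = 4
B: 2·0+5·4 = 20 | 6·2+4·2 = 20
gcd(2,5,6,4) = 1

Coefficients: [2, 5, 6, 4]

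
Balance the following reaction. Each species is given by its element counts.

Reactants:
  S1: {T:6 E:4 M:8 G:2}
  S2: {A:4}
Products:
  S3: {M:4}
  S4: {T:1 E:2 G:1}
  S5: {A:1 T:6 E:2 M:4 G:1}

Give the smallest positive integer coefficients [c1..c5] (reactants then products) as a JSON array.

Coefficients: [5, 1, 6, 6, 4]

A: 5·0+1·4 = 4 | 6·0+6·0+4·1 = 4
T: 5·6+1·0 = 30 | 6·0+6·1+4·6 = 30
E: 5·4+1·0 = 20 | 6·0+6·2+4·2 = 20
M: 5·8+1·0 = 40 | 6·4+6·0+4·4 = 40
G: 5·2+1·0 = 10 | 6·0+6·1+4·1 = 10
gcd(5,1,6,6,4) = 1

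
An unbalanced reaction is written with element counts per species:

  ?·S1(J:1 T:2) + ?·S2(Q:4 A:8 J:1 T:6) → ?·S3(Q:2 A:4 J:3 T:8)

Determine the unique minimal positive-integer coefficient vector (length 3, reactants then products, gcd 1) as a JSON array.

Coefficients: [5, 1, 2]

Q: 5·0+1·4 = 4 | 2·2 = 4
A: 5·0+1·8 = 8 | 2·4 = 8
J: 5·1+1·1 = 6 | 2·3 = 6
T: 5·2+1·6 = 16 | 2·8 = 16
gcd(5,1,2) = 1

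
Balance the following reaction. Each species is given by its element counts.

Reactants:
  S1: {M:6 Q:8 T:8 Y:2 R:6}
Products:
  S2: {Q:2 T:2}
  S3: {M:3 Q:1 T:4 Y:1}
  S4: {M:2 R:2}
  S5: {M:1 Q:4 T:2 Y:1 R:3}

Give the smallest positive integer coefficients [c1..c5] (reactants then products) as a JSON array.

Coefficients: [5, 6, 4, 6, 6]

M: 5·6 = 30 | 6·0+4·3+6·2+6·1 = 30
Q: 5·8 = 40 | 6·2+4·1+6·0+6·4 = 40
T: 5·8 = 40 | 6·2+4·4+6·0+6·2 = 40
Y: 5·2 = 10 | 6·0+4·1+6·0+6·1 = 10
R: 5·6 = 30 | 6·0+4·0+6·2+6·3 = 30
gcd(5,6,4,6,6) = 1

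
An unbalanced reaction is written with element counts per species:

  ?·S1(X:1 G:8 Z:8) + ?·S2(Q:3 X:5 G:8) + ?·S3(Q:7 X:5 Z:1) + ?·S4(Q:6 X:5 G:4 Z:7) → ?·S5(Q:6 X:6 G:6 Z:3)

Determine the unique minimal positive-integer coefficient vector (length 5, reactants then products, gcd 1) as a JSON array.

Q: 1·0+3·3+3·7+1·6 = 36 | 6·6 = 36
X: 1·1+3·5+3·5+1·5 = 36 | 6·6 = 36
G: 1·8+3·8+3·0+1·4 = 36 | 6·6 = 36
Z: 1·8+3·0+3·1+1·7 = 18 | 6·3 = 18
gcd(1,3,3,1,6) = 1

Coefficients: [1, 3, 3, 1, 6]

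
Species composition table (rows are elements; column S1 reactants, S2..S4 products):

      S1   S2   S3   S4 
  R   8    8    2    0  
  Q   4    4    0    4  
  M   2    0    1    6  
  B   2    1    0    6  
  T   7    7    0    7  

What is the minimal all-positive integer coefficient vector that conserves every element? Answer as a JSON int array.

Coefficients: [5, 4, 4, 1]

R: 5·8 = 40 | 4·8+4·2+1·0 = 40
Q: 5·4 = 20 | 4·4+4·0+1·4 = 20
M: 5·2 = 10 | 4·0+4·1+1·6 = 10
B: 5·2 = 10 | 4·1+4·0+1·6 = 10
T: 5·7 = 35 | 4·7+4·0+1·7 = 35
gcd(5,4,4,1) = 1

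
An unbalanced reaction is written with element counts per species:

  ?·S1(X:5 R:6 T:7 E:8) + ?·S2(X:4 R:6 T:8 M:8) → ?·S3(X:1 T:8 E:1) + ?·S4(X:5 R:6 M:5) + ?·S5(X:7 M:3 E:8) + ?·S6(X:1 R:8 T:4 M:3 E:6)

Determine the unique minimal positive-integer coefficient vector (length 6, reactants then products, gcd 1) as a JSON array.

X: 4·5+4·4 = 36 | 6·1+4·5+1·7+3·1 = 36
R: 4·6+4·6 = 48 | 6·0+4·6+1·0+3·8 = 48
T: 4·7+4·8 = 60 | 6·8+4·0+1·0+3·4 = 60
M: 4·0+4·8 = 32 | 6·0+4·5+1·3+3·3 = 32
E: 4·8+4·0 = 32 | 6·1+4·0+1·8+3·6 = 32
gcd(4,4,6,4,1,3) = 1

Coefficients: [4, 4, 6, 4, 1, 3]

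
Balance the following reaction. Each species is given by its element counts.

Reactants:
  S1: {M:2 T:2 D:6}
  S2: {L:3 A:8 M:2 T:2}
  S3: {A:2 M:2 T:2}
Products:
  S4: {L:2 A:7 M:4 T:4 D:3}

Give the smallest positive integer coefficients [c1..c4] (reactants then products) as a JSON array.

Coefficients: [3, 4, 5, 6]

L: 3·0+4·3+5·0 = 12 | 6·2 = 12
A: 3·0+4·8+5·2 = 42 | 6·7 = 42
M: 3·2+4·2+5·2 = 24 | 6·4 = 24
T: 3·2+4·2+5·2 = 24 | 6·4 = 24
D: 3·6+4·0+5·0 = 18 | 6·3 = 18
gcd(3,4,5,6) = 1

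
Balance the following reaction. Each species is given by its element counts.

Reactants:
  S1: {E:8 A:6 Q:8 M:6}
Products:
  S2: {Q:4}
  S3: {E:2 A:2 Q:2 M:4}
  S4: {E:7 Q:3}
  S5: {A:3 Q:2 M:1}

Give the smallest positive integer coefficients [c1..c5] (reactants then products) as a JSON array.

E: 5·8 = 40 | 1·0+6·2+4·7+6·0 = 40
A: 5·6 = 30 | 1·0+6·2+4·0+6·3 = 30
Q: 5·8 = 40 | 1·4+6·2+4·3+6·2 = 40
M: 5·6 = 30 | 1·0+6·4+4·0+6·1 = 30
gcd(5,1,6,4,6) = 1

Coefficients: [5, 1, 6, 4, 6]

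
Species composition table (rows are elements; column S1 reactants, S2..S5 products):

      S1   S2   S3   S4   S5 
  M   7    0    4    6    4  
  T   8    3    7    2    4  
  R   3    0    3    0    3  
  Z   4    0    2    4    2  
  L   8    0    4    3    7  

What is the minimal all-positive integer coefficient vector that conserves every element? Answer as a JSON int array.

Coefficients: [6, 5, 1, 3, 5]

M: 6·7 = 42 | 5·0+1·4+3·6+5·4 = 42
T: 6·8 = 48 | 5·3+1·7+3·2+5·4 = 48
R: 6·3 = 18 | 5·0+1·3+3·0+5·3 = 18
Z: 6·4 = 24 | 5·0+1·2+3·4+5·2 = 24
L: 6·8 = 48 | 5·0+1·4+3·3+5·7 = 48
gcd(6,5,1,3,5) = 1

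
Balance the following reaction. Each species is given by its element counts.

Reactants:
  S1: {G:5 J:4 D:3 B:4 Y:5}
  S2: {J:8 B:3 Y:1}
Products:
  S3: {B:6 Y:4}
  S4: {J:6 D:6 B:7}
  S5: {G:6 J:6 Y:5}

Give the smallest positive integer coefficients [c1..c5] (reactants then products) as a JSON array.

Coefficients: [6, 3, 2, 3, 5]

G: 6·5+3·0 = 30 | 2·0+3·0+5·6 = 30
J: 6·4+3·8 = 48 | 2·0+3·6+5·6 = 48
D: 6·3+3·0 = 18 | 2·0+3·6+5·0 = 18
B: 6·4+3·3 = 33 | 2·6+3·7+5·0 = 33
Y: 6·5+3·1 = 33 | 2·4+3·0+5·5 = 33
gcd(6,3,2,3,5) = 1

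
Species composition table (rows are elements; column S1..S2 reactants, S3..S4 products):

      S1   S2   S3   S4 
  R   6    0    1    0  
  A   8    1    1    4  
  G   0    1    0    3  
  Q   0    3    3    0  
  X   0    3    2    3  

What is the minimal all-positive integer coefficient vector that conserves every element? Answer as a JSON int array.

Coefficients: [1, 6, 6, 2]

R: 1·6+6·0 = 6 | 6·1+2·0 = 6
A: 1·8+6·1 = 14 | 6·1+2·4 = 14
G: 1·0+6·1 = 6 | 6·0+2·3 = 6
Q: 1·0+6·3 = 18 | 6·3+2·0 = 18
X: 1·0+6·3 = 18 | 6·2+2·3 = 18
gcd(1,6,6,2) = 1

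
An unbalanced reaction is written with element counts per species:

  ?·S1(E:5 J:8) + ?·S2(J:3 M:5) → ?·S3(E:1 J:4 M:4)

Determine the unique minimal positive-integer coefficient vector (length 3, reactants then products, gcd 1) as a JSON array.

E: 1·5+4·0 = 5 | 5·1 = 5
J: 1·8+4·3 = 20 | 5·4 = 20
M: 1·0+4·5 = 20 | 5·4 = 20
gcd(1,4,5) = 1

Coefficients: [1, 4, 5]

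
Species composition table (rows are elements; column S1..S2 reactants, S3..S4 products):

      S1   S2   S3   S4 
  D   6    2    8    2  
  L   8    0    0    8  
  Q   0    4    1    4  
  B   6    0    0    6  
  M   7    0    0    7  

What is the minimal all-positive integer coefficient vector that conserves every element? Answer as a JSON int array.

D: 5·6+6·2 = 42 | 4·8+5·2 = 42
L: 5·8+6·0 = 40 | 4·0+5·8 = 40
Q: 5·0+6·4 = 24 | 4·1+5·4 = 24
B: 5·6+6·0 = 30 | 4·0+5·6 = 30
M: 5·7+6·0 = 35 | 4·0+5·7 = 35
gcd(5,6,4,5) = 1

Coefficients: [5, 6, 4, 5]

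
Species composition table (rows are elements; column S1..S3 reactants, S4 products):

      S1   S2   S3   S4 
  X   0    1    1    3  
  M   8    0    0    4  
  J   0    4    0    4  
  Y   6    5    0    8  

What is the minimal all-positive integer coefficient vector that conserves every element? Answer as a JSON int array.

Coefficients: [1, 2, 4, 2]

X: 1·0+2·1+4·1 = 6 | 2·3 = 6
M: 1·8+2·0+4·0 = 8 | 2·4 = 8
J: 1·0+2·4+4·0 = 8 | 2·4 = 8
Y: 1·6+2·5+4·0 = 16 | 2·8 = 16
gcd(1,2,4,2) = 1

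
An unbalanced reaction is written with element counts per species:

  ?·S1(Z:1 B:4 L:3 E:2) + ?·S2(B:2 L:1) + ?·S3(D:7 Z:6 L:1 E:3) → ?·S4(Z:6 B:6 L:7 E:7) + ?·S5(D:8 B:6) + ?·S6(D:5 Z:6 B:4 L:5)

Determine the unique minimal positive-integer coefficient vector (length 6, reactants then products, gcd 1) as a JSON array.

D: 6·0+5·0+3·7 = 21 | 3·0+2·8+1·5 = 21
Z: 6·1+5·0+3·6 = 24 | 3·6+2·0+1·6 = 24
B: 6·4+5·2+3·0 = 34 | 3·6+2·6+1·4 = 34
L: 6·3+5·1+3·1 = 26 | 3·7+2·0+1·5 = 26
E: 6·2+5·0+3·3 = 21 | 3·7+2·0+1·0 = 21
gcd(6,5,3,3,2,1) = 1

Coefficients: [6, 5, 3, 3, 2, 1]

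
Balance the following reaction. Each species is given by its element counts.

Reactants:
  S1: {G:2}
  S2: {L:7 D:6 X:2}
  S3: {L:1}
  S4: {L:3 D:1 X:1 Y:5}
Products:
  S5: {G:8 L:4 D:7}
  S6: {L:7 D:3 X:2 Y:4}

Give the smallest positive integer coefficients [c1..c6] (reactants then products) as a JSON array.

G: 4·2+3·0+6·0+4·0 = 8 | 1·8+5·0 = 8
L: 4·0+3·7+6·1+4·3 = 39 | 1·4+5·7 = 39
D: 4·0+3·6+6·0+4·1 = 22 | 1·7+5·3 = 22
X: 4·0+3·2+6·0+4·1 = 10 | 1·0+5·2 = 10
Y: 4·0+3·0+6·0+4·5 = 20 | 1·0+5·4 = 20
gcd(4,3,6,4,1,5) = 1

Coefficients: [4, 3, 6, 4, 1, 5]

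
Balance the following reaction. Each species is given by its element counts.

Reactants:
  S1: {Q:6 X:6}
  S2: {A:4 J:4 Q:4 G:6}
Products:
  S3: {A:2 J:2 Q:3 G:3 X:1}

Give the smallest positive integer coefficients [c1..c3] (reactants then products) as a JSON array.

A: 1·0+3·4 = 12 | 6·2 = 12
J: 1·0+3·4 = 12 | 6·2 = 12
Q: 1·6+3·4 = 18 | 6·3 = 18
G: 1·0+3·6 = 18 | 6·3 = 18
X: 1·6+3·0 = 6 | 6·1 = 6
gcd(1,3,6) = 1

Coefficients: [1, 3, 6]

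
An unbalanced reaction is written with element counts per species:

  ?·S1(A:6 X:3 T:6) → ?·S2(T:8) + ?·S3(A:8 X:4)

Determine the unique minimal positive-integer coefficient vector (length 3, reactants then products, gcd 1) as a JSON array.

A: 4·6 = 24 | 3·0+3·8 = 24
X: 4·3 = 12 | 3·0+3·4 = 12
T: 4·6 = 24 | 3·8+3·0 = 24
gcd(4,3,3) = 1

Coefficients: [4, 3, 3]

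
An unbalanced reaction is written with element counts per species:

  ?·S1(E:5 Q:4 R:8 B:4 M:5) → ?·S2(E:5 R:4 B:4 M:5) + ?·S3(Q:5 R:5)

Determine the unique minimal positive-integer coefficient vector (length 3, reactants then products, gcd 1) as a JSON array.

Coefficients: [5, 5, 4]

E: 5·5 = 25 | 5·5+4·0 = 25
Q: 5·4 = 20 | 5·0+4·5 = 20
R: 5·8 = 40 | 5·4+4·5 = 40
B: 5·4 = 20 | 5·4+4·0 = 20
M: 5·5 = 25 | 5·5+4·0 = 25
gcd(5,5,4) = 1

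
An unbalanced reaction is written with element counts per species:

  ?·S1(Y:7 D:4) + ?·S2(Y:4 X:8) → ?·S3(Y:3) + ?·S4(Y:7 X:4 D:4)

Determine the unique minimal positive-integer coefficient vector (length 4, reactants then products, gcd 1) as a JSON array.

Coefficients: [6, 3, 4, 6]

Y: 6·7+3·4 = 54 | 4·3+6·7 = 54
X: 6·0+3·8 = 24 | 4·0+6·4 = 24
D: 6·4+3·0 = 24 | 4·0+6·4 = 24
gcd(6,3,4,6) = 1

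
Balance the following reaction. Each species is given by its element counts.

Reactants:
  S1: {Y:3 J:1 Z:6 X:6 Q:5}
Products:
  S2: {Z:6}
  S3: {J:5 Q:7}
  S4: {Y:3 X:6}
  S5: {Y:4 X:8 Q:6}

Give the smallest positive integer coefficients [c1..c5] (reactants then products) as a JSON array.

Y: 5·3 = 15 | 5·0+1·0+1·3+3·4 = 15
J: 5·1 = 5 | 5·0+1·5+1·0+3·0 = 5
Z: 5·6 = 30 | 5·6+1·0+1·0+3·0 = 30
X: 5·6 = 30 | 5·0+1·0+1·6+3·8 = 30
Q: 5·5 = 25 | 5·0+1·7+1·0+3·6 = 25
gcd(5,5,1,1,3) = 1

Coefficients: [5, 5, 1, 1, 3]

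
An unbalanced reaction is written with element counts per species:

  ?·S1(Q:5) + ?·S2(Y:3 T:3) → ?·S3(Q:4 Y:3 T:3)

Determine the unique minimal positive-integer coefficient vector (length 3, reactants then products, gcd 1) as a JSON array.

Coefficients: [4, 5, 5]

Q: 4·5+5·0 = 20 | 5·4 = 20
Y: 4·0+5·3 = 15 | 5·3 = 15
T: 4·0+5·3 = 15 | 5·3 = 15
gcd(4,5,5) = 1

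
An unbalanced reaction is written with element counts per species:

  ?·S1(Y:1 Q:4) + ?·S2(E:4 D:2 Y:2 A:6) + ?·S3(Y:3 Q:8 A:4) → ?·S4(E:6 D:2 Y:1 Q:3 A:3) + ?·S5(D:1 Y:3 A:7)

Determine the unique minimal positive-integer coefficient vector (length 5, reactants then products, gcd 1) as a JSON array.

E: 1·0+6·4+1·0 = 24 | 4·6+4·0 = 24
D: 1·0+6·2+1·0 = 12 | 4·2+4·1 = 12
Y: 1·1+6·2+1·3 = 16 | 4·1+4·3 = 16
Q: 1·4+6·0+1·8 = 12 | 4·3+4·0 = 12
A: 1·0+6·6+1·4 = 40 | 4·3+4·7 = 40
gcd(1,6,1,4,4) = 1

Coefficients: [1, 6, 1, 4, 4]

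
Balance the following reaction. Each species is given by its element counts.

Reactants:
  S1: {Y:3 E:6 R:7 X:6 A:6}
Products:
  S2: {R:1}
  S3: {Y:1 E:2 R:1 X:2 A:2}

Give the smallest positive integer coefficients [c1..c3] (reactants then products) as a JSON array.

Coefficients: [1, 4, 3]

Y: 1·3 = 3 | 4·0+3·1 = 3
E: 1·6 = 6 | 4·0+3·2 = 6
R: 1·7 = 7 | 4·1+3·1 = 7
X: 1·6 = 6 | 4·0+3·2 = 6
A: 1·6 = 6 | 4·0+3·2 = 6
gcd(1,4,3) = 1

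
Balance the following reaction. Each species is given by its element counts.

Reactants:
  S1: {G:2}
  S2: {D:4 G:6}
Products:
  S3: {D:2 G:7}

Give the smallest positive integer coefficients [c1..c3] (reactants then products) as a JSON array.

Coefficients: [4, 1, 2]

D: 4·0+1·4 = 4 | 2·2 = 4
G: 4·2+1·6 = 14 | 2·7 = 14
gcd(4,1,2) = 1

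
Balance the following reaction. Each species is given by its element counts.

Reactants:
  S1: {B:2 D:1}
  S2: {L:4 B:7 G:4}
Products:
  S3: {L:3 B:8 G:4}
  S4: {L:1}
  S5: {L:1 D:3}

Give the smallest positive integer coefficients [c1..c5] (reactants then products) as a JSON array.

L: 3·0+6·4 = 24 | 6·3+5·1+1·1 = 24
B: 3·2+6·7 = 48 | 6·8+5·0+1·0 = 48
G: 3·0+6·4 = 24 | 6·4+5·0+1·0 = 24
D: 3·1+6·0 = 3 | 6·0+5·0+1·3 = 3
gcd(3,6,6,5,1) = 1

Coefficients: [3, 6, 6, 5, 1]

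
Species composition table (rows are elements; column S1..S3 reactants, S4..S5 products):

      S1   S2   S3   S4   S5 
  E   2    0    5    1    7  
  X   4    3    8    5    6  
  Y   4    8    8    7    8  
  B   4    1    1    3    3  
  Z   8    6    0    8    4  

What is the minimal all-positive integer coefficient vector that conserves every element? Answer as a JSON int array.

Coefficients: [3, 2, 1, 4, 1]

E: 3·2+2·0+1·5 = 11 | 4·1+1·7 = 11
X: 3·4+2·3+1·8 = 26 | 4·5+1·6 = 26
Y: 3·4+2·8+1·8 = 36 | 4·7+1·8 = 36
B: 3·4+2·1+1·1 = 15 | 4·3+1·3 = 15
Z: 3·8+2·6+1·0 = 36 | 4·8+1·4 = 36
gcd(3,2,1,4,1) = 1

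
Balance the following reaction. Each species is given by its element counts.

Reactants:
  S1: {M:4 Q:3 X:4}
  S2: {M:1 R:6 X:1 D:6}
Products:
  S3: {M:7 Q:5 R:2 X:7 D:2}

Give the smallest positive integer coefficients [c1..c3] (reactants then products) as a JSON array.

M: 5·4+1·1 = 21 | 3·7 = 21
Q: 5·3+1·0 = 15 | 3·5 = 15
R: 5·0+1·6 = 6 | 3·2 = 6
X: 5·4+1·1 = 21 | 3·7 = 21
D: 5·0+1·6 = 6 | 3·2 = 6
gcd(5,1,3) = 1

Coefficients: [5, 1, 3]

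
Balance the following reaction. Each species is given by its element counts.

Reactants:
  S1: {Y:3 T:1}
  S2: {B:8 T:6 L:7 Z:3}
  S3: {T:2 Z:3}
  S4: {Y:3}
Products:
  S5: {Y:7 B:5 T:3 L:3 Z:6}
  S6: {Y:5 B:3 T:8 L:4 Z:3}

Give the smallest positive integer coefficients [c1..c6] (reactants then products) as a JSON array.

Coefficients: [1, 1, 2, 3, 1, 1]

Y: 1·3+1·0+2·0+3·3 = 12 | 1·7+1·5 = 12
B: 1·0+1·8+2·0+3·0 = 8 | 1·5+1·3 = 8
T: 1·1+1·6+2·2+3·0 = 11 | 1·3+1·8 = 11
L: 1·0+1·7+2·0+3·0 = 7 | 1·3+1·4 = 7
Z: 1·0+1·3+2·3+3·0 = 9 | 1·6+1·3 = 9
gcd(1,1,2,3,1,1) = 1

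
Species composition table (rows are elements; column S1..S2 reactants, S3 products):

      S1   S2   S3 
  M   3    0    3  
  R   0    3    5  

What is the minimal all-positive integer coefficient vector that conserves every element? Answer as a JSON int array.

Coefficients: [3, 5, 3]

M: 3·3+5·0 = 9 | 3·3 = 9
R: 3·0+5·3 = 15 | 3·5 = 15
gcd(3,5,3) = 1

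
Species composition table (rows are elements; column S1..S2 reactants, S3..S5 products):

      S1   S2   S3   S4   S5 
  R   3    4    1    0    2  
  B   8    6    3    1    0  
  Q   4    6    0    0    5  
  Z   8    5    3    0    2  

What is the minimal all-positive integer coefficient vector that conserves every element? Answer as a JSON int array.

R: 1·3+1·4 = 7 | 3·1+5·0+2·2 = 7
B: 1·8+1·6 = 14 | 3·3+5·1+2·0 = 14
Q: 1·4+1·6 = 10 | 3·0+5·0+2·5 = 10
Z: 1·8+1·5 = 13 | 3·3+5·0+2·2 = 13
gcd(1,1,3,5,2) = 1

Coefficients: [1, 1, 3, 5, 2]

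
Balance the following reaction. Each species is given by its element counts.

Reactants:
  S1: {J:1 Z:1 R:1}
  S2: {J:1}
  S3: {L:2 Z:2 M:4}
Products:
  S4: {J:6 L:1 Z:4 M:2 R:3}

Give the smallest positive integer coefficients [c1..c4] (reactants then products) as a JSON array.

Coefficients: [6, 6, 1, 2]

J: 6·1+6·1+1·0 = 12 | 2·6 = 12
L: 6·0+6·0+1·2 = 2 | 2·1 = 2
Z: 6·1+6·0+1·2 = 8 | 2·4 = 8
M: 6·0+6·0+1·4 = 4 | 2·2 = 4
R: 6·1+6·0+1·0 = 6 | 2·3 = 6
gcd(6,6,1,2) = 1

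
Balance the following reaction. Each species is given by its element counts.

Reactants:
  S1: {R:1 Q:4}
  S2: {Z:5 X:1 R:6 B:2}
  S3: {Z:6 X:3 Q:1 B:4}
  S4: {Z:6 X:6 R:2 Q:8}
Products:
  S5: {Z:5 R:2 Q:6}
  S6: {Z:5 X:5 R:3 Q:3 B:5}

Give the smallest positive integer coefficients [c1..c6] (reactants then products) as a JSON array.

Coefficients: [6, 2, 4, 1, 4, 4]

Z: 6·0+2·5+4·6+1·6 = 40 | 4·5+4·5 = 40
X: 6·0+2·1+4·3+1·6 = 20 | 4·0+4·5 = 20
R: 6·1+2·6+4·0+1·2 = 20 | 4·2+4·3 = 20
Q: 6·4+2·0+4·1+1·8 = 36 | 4·6+4·3 = 36
B: 6·0+2·2+4·4+1·0 = 20 | 4·0+4·5 = 20
gcd(6,2,4,1,4,4) = 1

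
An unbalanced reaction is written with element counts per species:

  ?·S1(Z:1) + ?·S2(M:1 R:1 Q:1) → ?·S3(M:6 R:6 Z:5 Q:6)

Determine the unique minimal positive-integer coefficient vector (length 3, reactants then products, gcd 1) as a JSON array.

Coefficients: [5, 6, 1]

M: 5·0+6·1 = 6 | 1·6 = 6
R: 5·0+6·1 = 6 | 1·6 = 6
Z: 5·1+6·0 = 5 | 1·5 = 5
Q: 5·0+6·1 = 6 | 1·6 = 6
gcd(5,6,1) = 1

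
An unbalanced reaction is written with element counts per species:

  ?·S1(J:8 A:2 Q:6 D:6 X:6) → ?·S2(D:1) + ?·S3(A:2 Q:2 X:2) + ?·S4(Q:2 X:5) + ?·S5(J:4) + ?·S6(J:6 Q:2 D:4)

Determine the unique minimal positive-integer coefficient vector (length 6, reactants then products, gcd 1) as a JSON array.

J: 5·8 = 40 | 6·0+5·0+4·0+1·4+6·6 = 40
A: 5·2 = 10 | 6·0+5·2+4·0+1·0+6·0 = 10
Q: 5·6 = 30 | 6·0+5·2+4·2+1·0+6·2 = 30
D: 5·6 = 30 | 6·1+5·0+4·0+1·0+6·4 = 30
X: 5·6 = 30 | 6·0+5·2+4·5+1·0+6·0 = 30
gcd(5,6,5,4,1,6) = 1

Coefficients: [5, 6, 5, 4, 1, 6]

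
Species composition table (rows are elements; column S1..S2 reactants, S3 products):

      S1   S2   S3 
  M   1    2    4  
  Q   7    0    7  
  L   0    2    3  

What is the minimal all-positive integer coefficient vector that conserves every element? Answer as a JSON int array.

M: 2·1+3·2 = 8 | 2·4 = 8
Q: 2·7+3·0 = 14 | 2·7 = 14
L: 2·0+3·2 = 6 | 2·3 = 6
gcd(2,3,2) = 1

Coefficients: [2, 3, 2]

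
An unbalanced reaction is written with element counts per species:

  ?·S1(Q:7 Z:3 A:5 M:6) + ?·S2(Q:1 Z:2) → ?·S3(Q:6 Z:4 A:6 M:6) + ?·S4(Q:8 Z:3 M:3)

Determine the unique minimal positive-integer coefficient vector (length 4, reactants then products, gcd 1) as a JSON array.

Q: 6·7+4·1 = 46 | 5·6+2·8 = 46
Z: 6·3+4·2 = 26 | 5·4+2·3 = 26
A: 6·5+4·0 = 30 | 5·6+2·0 = 30
M: 6·6+4·0 = 36 | 5·6+2·3 = 36
gcd(6,4,5,2) = 1

Coefficients: [6, 4, 5, 2]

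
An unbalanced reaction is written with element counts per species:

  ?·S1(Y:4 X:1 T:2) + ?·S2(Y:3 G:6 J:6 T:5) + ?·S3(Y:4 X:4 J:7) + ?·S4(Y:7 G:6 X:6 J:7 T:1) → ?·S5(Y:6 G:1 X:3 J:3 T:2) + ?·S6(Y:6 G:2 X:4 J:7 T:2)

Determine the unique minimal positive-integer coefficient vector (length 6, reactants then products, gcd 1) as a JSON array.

Y: 4·4+1·3+4·4+1·7 = 42 | 2·6+5·6 = 42
G: 4·0+1·6+4·0+1·6 = 12 | 2·1+5·2 = 12
X: 4·1+1·0+4·4+1·6 = 26 | 2·3+5·4 = 26
J: 4·0+1·6+4·7+1·7 = 41 | 2·3+5·7 = 41
T: 4·2+1·5+4·0+1·1 = 14 | 2·2+5·2 = 14
gcd(4,1,4,1,2,5) = 1

Coefficients: [4, 1, 4, 1, 2, 5]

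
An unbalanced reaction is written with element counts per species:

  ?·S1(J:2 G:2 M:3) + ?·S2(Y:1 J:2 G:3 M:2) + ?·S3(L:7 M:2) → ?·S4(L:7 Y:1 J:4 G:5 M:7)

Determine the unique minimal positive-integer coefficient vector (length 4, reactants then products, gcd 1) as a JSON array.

Coefficients: [1, 1, 1, 1]

L: 1·0+1·0+1·7 = 7 | 1·7 = 7
Y: 1·0+1·1+1·0 = 1 | 1·1 = 1
J: 1·2+1·2+1·0 = 4 | 1·4 = 4
G: 1·2+1·3+1·0 = 5 | 1·5 = 5
M: 1·3+1·2+1·2 = 7 | 1·7 = 7
gcd(1,1,1,1) = 1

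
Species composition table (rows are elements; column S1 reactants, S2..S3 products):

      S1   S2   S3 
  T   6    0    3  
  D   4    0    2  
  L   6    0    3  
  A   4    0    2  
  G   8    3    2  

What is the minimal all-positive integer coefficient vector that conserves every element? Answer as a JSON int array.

Coefficients: [3, 4, 6]

T: 3·6 = 18 | 4·0+6·3 = 18
D: 3·4 = 12 | 4·0+6·2 = 12
L: 3·6 = 18 | 4·0+6·3 = 18
A: 3·4 = 12 | 4·0+6·2 = 12
G: 3·8 = 24 | 4·3+6·2 = 24
gcd(3,4,6) = 1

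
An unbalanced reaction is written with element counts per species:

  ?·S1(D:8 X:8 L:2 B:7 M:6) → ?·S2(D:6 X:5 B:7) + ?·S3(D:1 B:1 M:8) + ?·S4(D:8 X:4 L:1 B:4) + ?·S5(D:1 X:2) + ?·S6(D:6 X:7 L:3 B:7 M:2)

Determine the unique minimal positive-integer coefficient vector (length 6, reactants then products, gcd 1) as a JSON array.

D: 5·8 = 40 | 1·6+3·1+1·8+5·1+3·6 = 40
X: 5·8 = 40 | 1·5+3·0+1·4+5·2+3·7 = 40
L: 5·2 = 10 | 1·0+3·0+1·1+5·0+3·3 = 10
B: 5·7 = 35 | 1·7+3·1+1·4+5·0+3·7 = 35
M: 5·6 = 30 | 1·0+3·8+1·0+5·0+3·2 = 30
gcd(5,1,3,1,5,3) = 1

Coefficients: [5, 1, 3, 1, 5, 3]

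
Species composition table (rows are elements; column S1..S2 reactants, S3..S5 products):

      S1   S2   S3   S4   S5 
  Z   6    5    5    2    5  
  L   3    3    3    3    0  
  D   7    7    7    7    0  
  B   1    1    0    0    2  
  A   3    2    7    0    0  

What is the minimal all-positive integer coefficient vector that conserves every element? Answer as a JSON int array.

Coefficients: [5, 3, 3, 5, 4]

Z: 5·6+3·5 = 45 | 3·5+5·2+4·5 = 45
L: 5·3+3·3 = 24 | 3·3+5·3+4·0 = 24
D: 5·7+3·7 = 56 | 3·7+5·7+4·0 = 56
B: 5·1+3·1 = 8 | 3·0+5·0+4·2 = 8
A: 5·3+3·2 = 21 | 3·7+5·0+4·0 = 21
gcd(5,3,3,5,4) = 1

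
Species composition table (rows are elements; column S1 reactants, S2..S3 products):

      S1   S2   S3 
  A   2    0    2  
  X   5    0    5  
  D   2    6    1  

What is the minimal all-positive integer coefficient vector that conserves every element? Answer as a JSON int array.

A: 6·2 = 12 | 1·0+6·2 = 12
X: 6·5 = 30 | 1·0+6·5 = 30
D: 6·2 = 12 | 1·6+6·1 = 12
gcd(6,1,6) = 1

Coefficients: [6, 1, 6]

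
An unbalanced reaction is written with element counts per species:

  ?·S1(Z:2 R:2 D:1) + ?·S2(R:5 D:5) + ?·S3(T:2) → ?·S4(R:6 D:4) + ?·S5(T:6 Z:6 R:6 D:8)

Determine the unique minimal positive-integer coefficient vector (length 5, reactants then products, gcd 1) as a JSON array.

Coefficients: [6, 6, 6, 5, 2]

T: 6·0+6·0+6·2 = 12 | 5·0+2·6 = 12
Z: 6·2+6·0+6·0 = 12 | 5·0+2·6 = 12
R: 6·2+6·5+6·0 = 42 | 5·6+2·6 = 42
D: 6·1+6·5+6·0 = 36 | 5·4+2·8 = 36
gcd(6,6,6,5,2) = 1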